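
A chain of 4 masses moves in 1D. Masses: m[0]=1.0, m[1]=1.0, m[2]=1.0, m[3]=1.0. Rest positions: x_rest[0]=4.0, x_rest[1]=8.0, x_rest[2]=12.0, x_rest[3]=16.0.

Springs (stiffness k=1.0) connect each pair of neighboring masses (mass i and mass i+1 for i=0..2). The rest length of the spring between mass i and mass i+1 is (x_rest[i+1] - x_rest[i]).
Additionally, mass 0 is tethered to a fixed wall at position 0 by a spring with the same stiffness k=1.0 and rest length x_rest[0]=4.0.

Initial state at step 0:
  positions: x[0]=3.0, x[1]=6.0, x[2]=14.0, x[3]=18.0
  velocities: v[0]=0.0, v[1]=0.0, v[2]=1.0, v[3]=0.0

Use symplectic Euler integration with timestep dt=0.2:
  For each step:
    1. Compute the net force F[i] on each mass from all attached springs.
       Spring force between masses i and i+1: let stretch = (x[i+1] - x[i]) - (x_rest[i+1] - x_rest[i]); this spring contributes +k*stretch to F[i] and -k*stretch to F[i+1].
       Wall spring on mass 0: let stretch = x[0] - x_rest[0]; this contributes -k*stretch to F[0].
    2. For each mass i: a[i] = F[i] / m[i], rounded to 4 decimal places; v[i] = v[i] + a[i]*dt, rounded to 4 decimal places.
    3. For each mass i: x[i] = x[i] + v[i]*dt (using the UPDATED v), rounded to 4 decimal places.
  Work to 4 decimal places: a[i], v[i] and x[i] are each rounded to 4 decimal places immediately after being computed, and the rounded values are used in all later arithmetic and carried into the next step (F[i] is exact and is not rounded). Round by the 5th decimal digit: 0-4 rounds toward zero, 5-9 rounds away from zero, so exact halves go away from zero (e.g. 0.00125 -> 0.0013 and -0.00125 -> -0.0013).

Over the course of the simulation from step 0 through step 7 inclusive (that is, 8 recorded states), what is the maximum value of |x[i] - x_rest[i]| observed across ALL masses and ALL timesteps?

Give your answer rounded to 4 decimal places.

Step 0: x=[3.0000 6.0000 14.0000 18.0000] v=[0.0000 0.0000 1.0000 0.0000]
Step 1: x=[3.0000 6.2000 14.0400 18.0000] v=[0.0000 1.0000 0.2000 0.0000]
Step 2: x=[3.0080 6.5856 13.9248 18.0016] v=[0.0400 1.9280 -0.5760 0.0080]
Step 3: x=[3.0388 7.1217 13.6791 18.0001] v=[0.1539 2.6803 -1.2285 -0.0074]
Step 4: x=[3.1113 7.7567 13.3439 17.9858] v=[0.3627 3.1752 -1.6758 -0.0716]
Step 5: x=[3.2452 8.4294 12.9709 17.9458] v=[0.6695 3.3636 -1.8649 -0.2000]
Step 6: x=[3.4567 9.0764 12.6153 17.8668] v=[1.0573 3.2351 -1.7782 -0.3950]
Step 7: x=[3.7547 9.6402 12.3282 17.7377] v=[1.4899 2.8189 -1.4357 -0.6453]
Max displacement = 2.0400

Answer: 2.0400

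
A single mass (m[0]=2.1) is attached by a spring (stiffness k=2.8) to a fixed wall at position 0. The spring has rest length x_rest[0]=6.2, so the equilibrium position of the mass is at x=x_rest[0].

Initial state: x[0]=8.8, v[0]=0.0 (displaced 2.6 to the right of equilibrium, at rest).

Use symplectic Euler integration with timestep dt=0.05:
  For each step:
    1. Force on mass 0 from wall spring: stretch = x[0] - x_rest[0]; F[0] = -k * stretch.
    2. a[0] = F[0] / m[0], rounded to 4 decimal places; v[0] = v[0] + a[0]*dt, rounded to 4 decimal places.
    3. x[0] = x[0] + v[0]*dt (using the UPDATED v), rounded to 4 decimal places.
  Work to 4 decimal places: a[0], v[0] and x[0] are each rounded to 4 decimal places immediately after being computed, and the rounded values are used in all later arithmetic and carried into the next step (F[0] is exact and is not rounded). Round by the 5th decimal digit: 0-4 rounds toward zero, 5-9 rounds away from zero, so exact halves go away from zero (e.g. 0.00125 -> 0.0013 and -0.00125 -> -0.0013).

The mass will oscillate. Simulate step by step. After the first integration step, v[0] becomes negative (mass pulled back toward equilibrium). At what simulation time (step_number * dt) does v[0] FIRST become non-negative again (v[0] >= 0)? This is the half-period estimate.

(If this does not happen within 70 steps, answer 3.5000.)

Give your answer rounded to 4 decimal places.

Step 0: x=[8.8000] v=[0.0000]
Step 1: x=[8.7913] v=[-0.1733]
Step 2: x=[8.7740] v=[-0.3461]
Step 3: x=[8.7481] v=[-0.5177]
Step 4: x=[8.7137] v=[-0.6876]
Step 5: x=[8.6709] v=[-0.8552]
Step 6: x=[8.6199] v=[-1.0199]
Step 7: x=[8.5608] v=[-1.1812]
Step 8: x=[8.4939] v=[-1.3386]
Step 9: x=[8.4193] v=[-1.4915]
Step 10: x=[8.3373] v=[-1.6395]
Step 11: x=[8.2482] v=[-1.7820]
Step 12: x=[8.1523] v=[-1.9185]
Step 13: x=[8.0499] v=[-2.0487]
Step 14: x=[7.9413] v=[-2.1720]
Step 15: x=[7.8269] v=[-2.2881]
Step 16: x=[7.7071] v=[-2.3966]
Step 17: x=[7.5822] v=[-2.4971]
Step 18: x=[7.4527] v=[-2.5892]
Step 19: x=[7.3191] v=[-2.6727]
Step 20: x=[7.1817] v=[-2.7473]
Step 21: x=[7.0411] v=[-2.8127]
Step 22: x=[6.8977] v=[-2.8688]
Step 23: x=[6.7519] v=[-2.9153]
Step 24: x=[6.6043] v=[-2.9521]
Step 25: x=[6.4553] v=[-2.9791]
Step 26: x=[6.3055] v=[-2.9961]
Step 27: x=[6.1553] v=[-3.0031]
Step 28: x=[6.0053] v=[-3.0001]
Step 29: x=[5.8559] v=[-2.9871]
Step 30: x=[5.7077] v=[-2.9642]
Step 31: x=[5.5611] v=[-2.9314]
Step 32: x=[5.4167] v=[-2.8888]
Step 33: x=[5.2749] v=[-2.8366]
Step 34: x=[5.1362] v=[-2.7749]
Step 35: x=[5.0010] v=[-2.7040]
Step 36: x=[4.8698] v=[-2.6241]
Step 37: x=[4.7430] v=[-2.5354]
Step 38: x=[4.6211] v=[-2.4383]
Step 39: x=[4.5045] v=[-2.3330]
Step 40: x=[4.3935] v=[-2.2200]
Step 41: x=[4.2885] v=[-2.0996]
Step 42: x=[4.1899] v=[-1.9722]
Step 43: x=[4.0980] v=[-1.8382]
Step 44: x=[4.0131] v=[-1.6981]
Step 45: x=[3.9355] v=[-1.5523]
Step 46: x=[3.8654] v=[-1.4013]
Step 47: x=[3.8031] v=[-1.2457]
Step 48: x=[3.7488] v=[-1.0859]
Step 49: x=[3.7027] v=[-0.9225]
Step 50: x=[3.6649] v=[-0.7560]
Step 51: x=[3.6356] v=[-0.5870]
Step 52: x=[3.6148] v=[-0.4160]
Step 53: x=[3.6026] v=[-0.2437]
Step 54: x=[3.5991] v=[-0.0705]
Step 55: x=[3.6042] v=[0.1029]
First v>=0 after going negative at step 55, time=2.7500

Answer: 2.7500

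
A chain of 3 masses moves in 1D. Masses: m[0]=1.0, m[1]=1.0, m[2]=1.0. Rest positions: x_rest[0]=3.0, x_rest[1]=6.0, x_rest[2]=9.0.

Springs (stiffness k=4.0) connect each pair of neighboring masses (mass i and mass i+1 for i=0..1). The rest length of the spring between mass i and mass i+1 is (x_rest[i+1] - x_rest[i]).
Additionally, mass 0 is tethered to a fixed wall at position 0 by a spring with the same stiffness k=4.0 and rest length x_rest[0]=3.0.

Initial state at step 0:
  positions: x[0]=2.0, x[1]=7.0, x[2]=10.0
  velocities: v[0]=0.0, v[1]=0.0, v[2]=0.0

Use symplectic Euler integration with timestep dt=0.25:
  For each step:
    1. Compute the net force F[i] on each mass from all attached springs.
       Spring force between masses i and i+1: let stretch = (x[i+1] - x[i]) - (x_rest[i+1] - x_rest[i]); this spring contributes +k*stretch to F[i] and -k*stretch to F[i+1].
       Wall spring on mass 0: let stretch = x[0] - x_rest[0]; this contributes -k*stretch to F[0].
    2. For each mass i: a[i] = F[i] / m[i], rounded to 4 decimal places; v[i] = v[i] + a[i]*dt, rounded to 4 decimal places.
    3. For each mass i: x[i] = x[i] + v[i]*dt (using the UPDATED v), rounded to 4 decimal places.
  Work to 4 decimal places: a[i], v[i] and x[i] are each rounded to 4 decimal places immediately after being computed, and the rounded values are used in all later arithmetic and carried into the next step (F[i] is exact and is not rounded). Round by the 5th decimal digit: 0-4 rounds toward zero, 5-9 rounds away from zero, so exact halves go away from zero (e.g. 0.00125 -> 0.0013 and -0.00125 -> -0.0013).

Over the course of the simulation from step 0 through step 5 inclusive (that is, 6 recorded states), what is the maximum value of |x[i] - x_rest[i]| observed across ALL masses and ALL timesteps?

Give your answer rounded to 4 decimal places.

Step 0: x=[2.0000 7.0000 10.0000] v=[0.0000 0.0000 0.0000]
Step 1: x=[2.7500 6.5000 10.0000] v=[3.0000 -2.0000 0.0000]
Step 2: x=[3.7500 5.9375 9.8750] v=[4.0000 -2.2500 -0.5000]
Step 3: x=[4.3594 5.8125 9.5156] v=[2.4375 -0.5000 -1.4375]
Step 4: x=[4.2422 6.2500 8.9805] v=[-0.4688 1.7500 -2.1406]
Step 5: x=[3.5664 6.8682 8.5127] v=[-2.7032 2.4727 -1.8711]
Max displacement = 1.3594

Answer: 1.3594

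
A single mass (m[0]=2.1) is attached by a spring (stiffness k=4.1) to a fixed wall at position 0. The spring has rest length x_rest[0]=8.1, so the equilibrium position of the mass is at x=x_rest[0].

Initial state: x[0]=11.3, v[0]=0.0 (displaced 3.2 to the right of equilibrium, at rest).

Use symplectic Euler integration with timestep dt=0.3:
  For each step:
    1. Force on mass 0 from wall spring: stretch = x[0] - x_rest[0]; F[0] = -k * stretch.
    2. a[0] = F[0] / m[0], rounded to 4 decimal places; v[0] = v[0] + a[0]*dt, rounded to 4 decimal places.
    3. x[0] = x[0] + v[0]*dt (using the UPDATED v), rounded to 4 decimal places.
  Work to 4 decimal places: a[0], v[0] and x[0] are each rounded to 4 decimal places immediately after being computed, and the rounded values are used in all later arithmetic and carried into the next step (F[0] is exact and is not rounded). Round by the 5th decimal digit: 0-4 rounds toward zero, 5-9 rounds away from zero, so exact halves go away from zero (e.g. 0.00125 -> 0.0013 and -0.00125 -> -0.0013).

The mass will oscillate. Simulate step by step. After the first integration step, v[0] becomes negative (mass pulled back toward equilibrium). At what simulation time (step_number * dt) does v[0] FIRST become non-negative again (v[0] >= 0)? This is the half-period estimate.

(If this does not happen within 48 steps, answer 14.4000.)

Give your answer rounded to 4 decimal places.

Step 0: x=[11.3000] v=[0.0000]
Step 1: x=[10.7377] v=[-1.8743]
Step 2: x=[9.7119] v=[-3.4192]
Step 3: x=[8.4029] v=[-4.3633]
Step 4: x=[7.0407] v=[-4.5407]
Step 5: x=[5.8646] v=[-3.9202]
Step 6: x=[5.0813] v=[-2.6109]
Step 7: x=[4.8285] v=[-0.8428]
Step 8: x=[5.1505] v=[1.0734]
First v>=0 after going negative at step 8, time=2.4000

Answer: 2.4000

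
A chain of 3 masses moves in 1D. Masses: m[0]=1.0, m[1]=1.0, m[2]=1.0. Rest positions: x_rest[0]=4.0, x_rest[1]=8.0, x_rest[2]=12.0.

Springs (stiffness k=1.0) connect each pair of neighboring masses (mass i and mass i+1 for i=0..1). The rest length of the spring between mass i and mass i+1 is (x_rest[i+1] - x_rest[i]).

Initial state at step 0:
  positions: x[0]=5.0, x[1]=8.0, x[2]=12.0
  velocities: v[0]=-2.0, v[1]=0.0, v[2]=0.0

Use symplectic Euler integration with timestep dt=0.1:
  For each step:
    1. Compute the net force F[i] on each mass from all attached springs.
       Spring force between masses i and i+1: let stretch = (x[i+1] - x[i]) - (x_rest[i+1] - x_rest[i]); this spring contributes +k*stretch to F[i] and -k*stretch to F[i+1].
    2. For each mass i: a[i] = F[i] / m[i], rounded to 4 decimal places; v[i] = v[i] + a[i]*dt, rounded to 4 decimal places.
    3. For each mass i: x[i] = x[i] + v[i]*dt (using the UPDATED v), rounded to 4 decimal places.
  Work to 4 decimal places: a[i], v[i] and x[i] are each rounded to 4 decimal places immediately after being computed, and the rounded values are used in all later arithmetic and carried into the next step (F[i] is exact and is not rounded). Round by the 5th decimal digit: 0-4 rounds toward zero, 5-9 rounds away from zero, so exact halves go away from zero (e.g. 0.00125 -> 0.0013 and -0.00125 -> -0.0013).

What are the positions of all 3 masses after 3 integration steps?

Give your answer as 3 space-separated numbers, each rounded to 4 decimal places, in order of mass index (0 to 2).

Step 0: x=[5.0000 8.0000 12.0000] v=[-2.0000 0.0000 0.0000]
Step 1: x=[4.7900 8.0100 12.0000] v=[-2.1000 0.1000 0.0000]
Step 2: x=[4.5722 8.0277 12.0001] v=[-2.1780 0.1770 0.0010]
Step 3: x=[4.3490 8.0506 12.0005] v=[-2.2325 0.2287 0.0038]

Answer: 4.3490 8.0506 12.0005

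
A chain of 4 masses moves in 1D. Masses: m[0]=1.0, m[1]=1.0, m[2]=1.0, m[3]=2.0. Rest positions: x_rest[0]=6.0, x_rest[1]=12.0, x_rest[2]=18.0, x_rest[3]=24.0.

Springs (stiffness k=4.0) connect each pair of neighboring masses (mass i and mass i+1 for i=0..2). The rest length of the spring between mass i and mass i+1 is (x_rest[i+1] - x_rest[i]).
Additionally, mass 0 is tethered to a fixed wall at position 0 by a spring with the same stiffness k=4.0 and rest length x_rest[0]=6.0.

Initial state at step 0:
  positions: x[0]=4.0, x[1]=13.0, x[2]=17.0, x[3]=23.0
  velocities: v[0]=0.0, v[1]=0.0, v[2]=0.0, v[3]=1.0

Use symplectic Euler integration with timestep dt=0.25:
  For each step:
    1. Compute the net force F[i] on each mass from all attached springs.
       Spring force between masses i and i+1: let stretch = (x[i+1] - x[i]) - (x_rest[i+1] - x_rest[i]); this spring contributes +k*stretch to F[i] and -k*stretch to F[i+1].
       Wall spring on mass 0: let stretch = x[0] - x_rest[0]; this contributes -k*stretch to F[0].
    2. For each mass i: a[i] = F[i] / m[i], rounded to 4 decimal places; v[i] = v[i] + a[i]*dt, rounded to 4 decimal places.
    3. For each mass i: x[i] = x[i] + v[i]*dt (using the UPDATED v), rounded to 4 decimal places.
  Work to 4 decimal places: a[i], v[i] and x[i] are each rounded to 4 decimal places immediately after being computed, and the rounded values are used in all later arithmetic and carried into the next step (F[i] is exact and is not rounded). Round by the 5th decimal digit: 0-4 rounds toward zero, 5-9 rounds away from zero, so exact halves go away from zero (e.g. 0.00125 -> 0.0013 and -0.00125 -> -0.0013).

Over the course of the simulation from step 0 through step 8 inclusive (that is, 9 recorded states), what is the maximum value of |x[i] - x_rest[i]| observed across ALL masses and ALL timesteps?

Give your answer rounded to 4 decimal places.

Step 0: x=[4.0000 13.0000 17.0000 23.0000] v=[0.0000 0.0000 0.0000 1.0000]
Step 1: x=[5.2500 11.7500 17.5000 23.2500] v=[5.0000 -5.0000 2.0000 1.0000]
Step 2: x=[6.8125 10.3125 18.0000 23.5313] v=[6.2500 -5.7500 2.0000 1.1250]
Step 3: x=[7.5469 9.9219 17.9610 23.8712] v=[2.9375 -1.5625 -0.1562 1.3594]
Step 4: x=[6.9883 10.9473 17.3897 24.2223] v=[-2.2344 4.1016 -2.2851 1.4043]
Step 5: x=[5.6724 12.5936 16.9160 24.4693] v=[-5.2637 6.5850 -1.8949 0.9880]
Step 6: x=[4.6687 13.5902 17.2500 24.5222] v=[-4.0149 3.9862 1.3360 0.2114]
Step 7: x=[4.7282 13.2713 18.4871 24.4160] v=[0.2379 -1.2755 4.9484 -0.4247]
Step 8: x=[5.7414 12.1206 19.9025 24.3187] v=[4.0528 -4.6028 5.6615 -0.3892]
Max displacement = 2.0781

Answer: 2.0781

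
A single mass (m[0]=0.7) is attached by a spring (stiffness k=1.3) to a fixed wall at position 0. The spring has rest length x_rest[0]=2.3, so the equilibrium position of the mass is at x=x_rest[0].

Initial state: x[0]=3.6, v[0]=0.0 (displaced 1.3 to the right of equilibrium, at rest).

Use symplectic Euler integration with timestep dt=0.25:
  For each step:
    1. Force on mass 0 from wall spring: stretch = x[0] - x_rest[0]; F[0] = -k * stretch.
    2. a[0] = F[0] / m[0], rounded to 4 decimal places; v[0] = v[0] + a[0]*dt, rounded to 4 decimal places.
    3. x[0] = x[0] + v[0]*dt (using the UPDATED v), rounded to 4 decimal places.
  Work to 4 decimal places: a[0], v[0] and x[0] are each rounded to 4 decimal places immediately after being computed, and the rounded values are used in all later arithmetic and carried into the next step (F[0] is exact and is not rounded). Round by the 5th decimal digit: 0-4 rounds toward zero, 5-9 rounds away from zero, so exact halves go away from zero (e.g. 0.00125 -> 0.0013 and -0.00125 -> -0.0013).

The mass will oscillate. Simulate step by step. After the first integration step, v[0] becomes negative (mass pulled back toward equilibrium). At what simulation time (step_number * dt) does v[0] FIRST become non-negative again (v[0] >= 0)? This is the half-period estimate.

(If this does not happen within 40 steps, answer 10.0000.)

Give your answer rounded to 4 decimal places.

Step 0: x=[3.6000] v=[0.0000]
Step 1: x=[3.4491] v=[-0.6036]
Step 2: x=[3.1648] v=[-1.1371]
Step 3: x=[2.7802] v=[-1.5386]
Step 4: x=[2.3398] v=[-1.7616]
Step 5: x=[1.8948] v=[-1.7801]
Step 6: x=[1.4968] v=[-1.5920]
Step 7: x=[1.1920] v=[-1.2191]
Step 8: x=[1.0158] v=[-0.7047]
Step 9: x=[0.9887] v=[-0.1085]
Step 10: x=[1.1138] v=[0.5003]
First v>=0 after going negative at step 10, time=2.5000

Answer: 2.5000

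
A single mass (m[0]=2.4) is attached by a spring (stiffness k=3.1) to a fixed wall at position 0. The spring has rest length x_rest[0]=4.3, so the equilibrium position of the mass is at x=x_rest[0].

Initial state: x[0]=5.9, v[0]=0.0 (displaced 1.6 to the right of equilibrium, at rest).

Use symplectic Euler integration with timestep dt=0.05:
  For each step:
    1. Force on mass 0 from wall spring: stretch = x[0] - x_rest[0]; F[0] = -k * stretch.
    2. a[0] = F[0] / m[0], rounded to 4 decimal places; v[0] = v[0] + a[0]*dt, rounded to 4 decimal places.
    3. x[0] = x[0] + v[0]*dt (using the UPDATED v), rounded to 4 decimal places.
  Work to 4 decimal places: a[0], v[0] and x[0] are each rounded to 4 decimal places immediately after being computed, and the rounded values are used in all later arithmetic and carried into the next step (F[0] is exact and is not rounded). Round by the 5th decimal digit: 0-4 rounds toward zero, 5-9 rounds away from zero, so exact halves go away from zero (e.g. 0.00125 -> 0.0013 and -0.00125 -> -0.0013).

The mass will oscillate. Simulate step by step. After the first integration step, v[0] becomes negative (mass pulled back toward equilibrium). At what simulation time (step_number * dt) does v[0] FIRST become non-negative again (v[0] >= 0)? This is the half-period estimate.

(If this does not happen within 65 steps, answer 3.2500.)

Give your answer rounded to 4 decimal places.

Answer: 2.8000

Derivation:
Step 0: x=[5.9000] v=[0.0000]
Step 1: x=[5.8948] v=[-0.1033]
Step 2: x=[5.8845] v=[-0.2063]
Step 3: x=[5.8691] v=[-0.3086]
Step 4: x=[5.8486] v=[-0.4099]
Step 5: x=[5.8231] v=[-0.5099]
Step 6: x=[5.7927] v=[-0.6083]
Step 7: x=[5.7575] v=[-0.7047]
Step 8: x=[5.7176] v=[-0.7988]
Step 9: x=[5.6731] v=[-0.8904]
Step 10: x=[5.6241] v=[-0.9791]
Step 11: x=[5.5709] v=[-1.0646]
Step 12: x=[5.5136] v=[-1.1467]
Step 13: x=[5.4523] v=[-1.2251]
Step 14: x=[5.3873] v=[-1.2995]
Step 15: x=[5.3188] v=[-1.3697]
Step 16: x=[5.2470] v=[-1.4355]
Step 17: x=[5.1722] v=[-1.4967]
Step 18: x=[5.0946] v=[-1.5530]
Step 19: x=[5.0144] v=[-1.6043]
Step 20: x=[4.9319] v=[-1.6504]
Step 21: x=[4.8473] v=[-1.6912]
Step 22: x=[4.7610] v=[-1.7265]
Step 23: x=[4.6732] v=[-1.7563]
Step 24: x=[4.5842] v=[-1.7804]
Step 25: x=[4.4943] v=[-1.7988]
Step 26: x=[4.4037] v=[-1.8114]
Step 27: x=[4.3128] v=[-1.8181]
Step 28: x=[4.2219] v=[-1.8189]
Step 29: x=[4.1312] v=[-1.8139]
Step 30: x=[4.0411] v=[-1.8030]
Step 31: x=[3.9518] v=[-1.7863]
Step 32: x=[3.8636] v=[-1.7638]
Step 33: x=[3.7768] v=[-1.7356]
Step 34: x=[3.6917] v=[-1.7018]
Step 35: x=[3.6086] v=[-1.6625]
Step 36: x=[3.5277] v=[-1.6178]
Step 37: x=[3.4493] v=[-1.5679]
Step 38: x=[3.3737] v=[-1.5130]
Step 39: x=[3.3010] v=[-1.4532]
Step 40: x=[3.2316] v=[-1.3887]
Step 41: x=[3.1656] v=[-1.3197]
Step 42: x=[3.1033] v=[-1.2464]
Step 43: x=[3.0448] v=[-1.1691]
Step 44: x=[2.9904] v=[-1.0880]
Step 45: x=[2.9402] v=[-1.0034]
Step 46: x=[2.8944] v=[-0.9156]
Step 47: x=[2.8532] v=[-0.8248]
Step 48: x=[2.8166] v=[-0.7314]
Step 49: x=[2.7848] v=[-0.6356]
Step 50: x=[2.7579] v=[-0.5377]
Step 51: x=[2.7360] v=[-0.4381]
Step 52: x=[2.7191] v=[-0.3371]
Step 53: x=[2.7074] v=[-0.2350]
Step 54: x=[2.7008] v=[-0.1321]
Step 55: x=[2.6994] v=[-0.0288]
Step 56: x=[2.7031] v=[0.0746]
First v>=0 after going negative at step 56, time=2.8000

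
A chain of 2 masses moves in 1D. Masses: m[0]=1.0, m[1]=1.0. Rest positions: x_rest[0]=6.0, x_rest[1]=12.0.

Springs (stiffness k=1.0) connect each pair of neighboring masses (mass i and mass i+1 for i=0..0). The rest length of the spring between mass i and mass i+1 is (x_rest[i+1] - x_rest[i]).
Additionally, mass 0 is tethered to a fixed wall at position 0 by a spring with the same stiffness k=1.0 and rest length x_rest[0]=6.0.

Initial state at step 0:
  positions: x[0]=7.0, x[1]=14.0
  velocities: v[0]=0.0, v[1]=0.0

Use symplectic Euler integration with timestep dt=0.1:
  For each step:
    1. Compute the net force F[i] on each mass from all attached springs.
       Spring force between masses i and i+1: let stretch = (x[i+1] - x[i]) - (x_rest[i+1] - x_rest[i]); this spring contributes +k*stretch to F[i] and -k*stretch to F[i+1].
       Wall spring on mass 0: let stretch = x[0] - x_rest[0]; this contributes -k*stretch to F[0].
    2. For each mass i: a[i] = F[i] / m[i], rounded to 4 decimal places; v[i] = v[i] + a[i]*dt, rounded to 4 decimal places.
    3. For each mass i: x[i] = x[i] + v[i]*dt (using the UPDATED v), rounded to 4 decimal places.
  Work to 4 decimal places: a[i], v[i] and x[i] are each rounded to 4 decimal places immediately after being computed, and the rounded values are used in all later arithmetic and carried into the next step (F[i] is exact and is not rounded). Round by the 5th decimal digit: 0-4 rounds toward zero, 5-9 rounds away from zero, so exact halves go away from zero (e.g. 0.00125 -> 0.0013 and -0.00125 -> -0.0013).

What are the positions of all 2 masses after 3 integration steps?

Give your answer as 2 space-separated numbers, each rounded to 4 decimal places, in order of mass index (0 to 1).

Answer: 6.9995 13.9405

Derivation:
Step 0: x=[7.0000 14.0000] v=[0.0000 0.0000]
Step 1: x=[7.0000 13.9900] v=[0.0000 -0.1000]
Step 2: x=[6.9999 13.9701] v=[-0.0010 -0.1990]
Step 3: x=[6.9995 13.9405] v=[-0.0040 -0.2960]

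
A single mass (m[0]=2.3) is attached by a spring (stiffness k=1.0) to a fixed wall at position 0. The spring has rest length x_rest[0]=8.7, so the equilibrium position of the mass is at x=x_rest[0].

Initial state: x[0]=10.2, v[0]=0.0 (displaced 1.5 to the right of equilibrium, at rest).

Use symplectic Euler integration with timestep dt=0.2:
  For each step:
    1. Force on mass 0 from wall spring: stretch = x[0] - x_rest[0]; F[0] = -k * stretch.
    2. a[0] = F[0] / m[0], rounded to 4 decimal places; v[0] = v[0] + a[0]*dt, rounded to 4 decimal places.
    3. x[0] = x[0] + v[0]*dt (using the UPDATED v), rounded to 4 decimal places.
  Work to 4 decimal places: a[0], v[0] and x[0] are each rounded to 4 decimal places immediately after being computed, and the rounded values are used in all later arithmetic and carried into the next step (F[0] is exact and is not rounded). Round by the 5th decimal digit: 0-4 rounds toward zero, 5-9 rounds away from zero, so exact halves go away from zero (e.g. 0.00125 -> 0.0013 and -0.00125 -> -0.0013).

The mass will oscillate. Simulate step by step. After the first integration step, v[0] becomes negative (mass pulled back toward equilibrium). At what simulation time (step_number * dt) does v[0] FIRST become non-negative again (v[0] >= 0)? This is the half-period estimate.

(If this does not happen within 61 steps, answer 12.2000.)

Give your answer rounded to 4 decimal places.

Step 0: x=[10.2000] v=[0.0000]
Step 1: x=[10.1739] v=[-0.1304]
Step 2: x=[10.1222] v=[-0.2586]
Step 3: x=[10.0457] v=[-0.3823]
Step 4: x=[9.9458] v=[-0.4993]
Step 5: x=[9.8243] v=[-0.6076]
Step 6: x=[9.6832] v=[-0.7054]
Step 7: x=[9.5250] v=[-0.7909]
Step 8: x=[9.3525] v=[-0.8626]
Step 9: x=[9.1686] v=[-0.9193]
Step 10: x=[8.9766] v=[-0.9600]
Step 11: x=[8.7798] v=[-0.9841]
Step 12: x=[8.5816] v=[-0.9910]
Step 13: x=[8.3855] v=[-0.9807]
Step 14: x=[8.1948] v=[-0.9534]
Step 15: x=[8.0129] v=[-0.9095]
Step 16: x=[7.8429] v=[-0.8498]
Step 17: x=[7.6878] v=[-0.7753]
Step 18: x=[7.5503] v=[-0.6873]
Step 19: x=[7.4328] v=[-0.5873]
Step 20: x=[7.3374] v=[-0.4771]
Step 21: x=[7.2657] v=[-0.3586]
Step 22: x=[7.2189] v=[-0.2339]
Step 23: x=[7.1979] v=[-0.1051]
Step 24: x=[7.2030] v=[0.0255]
First v>=0 after going negative at step 24, time=4.8000

Answer: 4.8000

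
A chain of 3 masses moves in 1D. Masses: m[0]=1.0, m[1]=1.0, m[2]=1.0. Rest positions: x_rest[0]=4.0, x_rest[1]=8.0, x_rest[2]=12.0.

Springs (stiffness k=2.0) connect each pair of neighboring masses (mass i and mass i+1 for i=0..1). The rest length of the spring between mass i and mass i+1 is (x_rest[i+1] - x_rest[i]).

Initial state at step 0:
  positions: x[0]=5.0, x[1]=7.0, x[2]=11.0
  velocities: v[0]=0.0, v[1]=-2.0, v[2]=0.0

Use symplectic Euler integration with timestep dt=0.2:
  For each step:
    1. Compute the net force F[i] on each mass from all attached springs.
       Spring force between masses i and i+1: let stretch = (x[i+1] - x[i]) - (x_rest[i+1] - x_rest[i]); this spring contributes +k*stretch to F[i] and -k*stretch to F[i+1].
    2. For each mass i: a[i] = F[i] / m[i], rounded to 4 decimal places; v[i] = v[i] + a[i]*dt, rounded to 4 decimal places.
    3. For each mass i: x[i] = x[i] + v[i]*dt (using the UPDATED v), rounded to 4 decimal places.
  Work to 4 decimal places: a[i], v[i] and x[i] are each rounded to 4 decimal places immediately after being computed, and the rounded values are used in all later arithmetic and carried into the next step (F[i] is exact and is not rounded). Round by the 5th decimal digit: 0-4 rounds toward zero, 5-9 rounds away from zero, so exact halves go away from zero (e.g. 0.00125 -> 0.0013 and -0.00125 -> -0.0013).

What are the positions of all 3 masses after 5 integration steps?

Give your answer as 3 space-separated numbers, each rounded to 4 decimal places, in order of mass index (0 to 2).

Step 0: x=[5.0000 7.0000 11.0000] v=[0.0000 -2.0000 0.0000]
Step 1: x=[4.8400 6.7600 11.0000] v=[-0.8000 -1.2000 0.0000]
Step 2: x=[4.5136 6.7056 10.9808] v=[-1.6320 -0.2720 -0.0960]
Step 3: x=[4.0426 6.8179 10.9396] v=[-2.3552 0.5613 -0.2061]
Step 4: x=[3.4736 7.0379 10.8886] v=[-2.8451 1.0999 -0.2548]
Step 5: x=[2.8697 7.2808 10.8496] v=[-3.0194 1.2145 -0.1951]

Answer: 2.8697 7.2808 10.8496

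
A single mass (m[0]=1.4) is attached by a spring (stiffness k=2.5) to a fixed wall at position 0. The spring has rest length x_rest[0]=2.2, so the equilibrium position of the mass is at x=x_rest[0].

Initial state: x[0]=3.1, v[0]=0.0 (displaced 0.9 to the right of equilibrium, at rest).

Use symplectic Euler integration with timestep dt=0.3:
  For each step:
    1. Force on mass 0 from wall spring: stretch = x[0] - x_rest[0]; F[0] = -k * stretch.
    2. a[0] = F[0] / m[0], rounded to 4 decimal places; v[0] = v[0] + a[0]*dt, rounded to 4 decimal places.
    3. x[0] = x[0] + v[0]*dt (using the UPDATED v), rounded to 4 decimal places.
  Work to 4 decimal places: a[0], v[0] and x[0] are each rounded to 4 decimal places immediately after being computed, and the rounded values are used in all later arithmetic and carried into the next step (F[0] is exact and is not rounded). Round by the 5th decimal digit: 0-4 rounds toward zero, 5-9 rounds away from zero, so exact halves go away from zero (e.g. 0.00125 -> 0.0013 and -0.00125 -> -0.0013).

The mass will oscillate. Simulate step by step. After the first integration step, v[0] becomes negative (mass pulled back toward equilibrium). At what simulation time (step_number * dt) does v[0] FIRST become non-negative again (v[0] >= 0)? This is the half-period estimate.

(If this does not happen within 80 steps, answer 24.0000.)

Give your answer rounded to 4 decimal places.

Step 0: x=[3.1000] v=[0.0000]
Step 1: x=[2.9554] v=[-0.4821]
Step 2: x=[2.6894] v=[-0.8868]
Step 3: x=[2.3447] v=[-1.1490]
Step 4: x=[1.9768] v=[-1.2265]
Step 5: x=[1.6447] v=[-1.1069]
Step 6: x=[1.4019] v=[-0.8094]
Step 7: x=[1.2874] v=[-0.3818]
Step 8: x=[1.3195] v=[0.1071]
First v>=0 after going negative at step 8, time=2.4000

Answer: 2.4000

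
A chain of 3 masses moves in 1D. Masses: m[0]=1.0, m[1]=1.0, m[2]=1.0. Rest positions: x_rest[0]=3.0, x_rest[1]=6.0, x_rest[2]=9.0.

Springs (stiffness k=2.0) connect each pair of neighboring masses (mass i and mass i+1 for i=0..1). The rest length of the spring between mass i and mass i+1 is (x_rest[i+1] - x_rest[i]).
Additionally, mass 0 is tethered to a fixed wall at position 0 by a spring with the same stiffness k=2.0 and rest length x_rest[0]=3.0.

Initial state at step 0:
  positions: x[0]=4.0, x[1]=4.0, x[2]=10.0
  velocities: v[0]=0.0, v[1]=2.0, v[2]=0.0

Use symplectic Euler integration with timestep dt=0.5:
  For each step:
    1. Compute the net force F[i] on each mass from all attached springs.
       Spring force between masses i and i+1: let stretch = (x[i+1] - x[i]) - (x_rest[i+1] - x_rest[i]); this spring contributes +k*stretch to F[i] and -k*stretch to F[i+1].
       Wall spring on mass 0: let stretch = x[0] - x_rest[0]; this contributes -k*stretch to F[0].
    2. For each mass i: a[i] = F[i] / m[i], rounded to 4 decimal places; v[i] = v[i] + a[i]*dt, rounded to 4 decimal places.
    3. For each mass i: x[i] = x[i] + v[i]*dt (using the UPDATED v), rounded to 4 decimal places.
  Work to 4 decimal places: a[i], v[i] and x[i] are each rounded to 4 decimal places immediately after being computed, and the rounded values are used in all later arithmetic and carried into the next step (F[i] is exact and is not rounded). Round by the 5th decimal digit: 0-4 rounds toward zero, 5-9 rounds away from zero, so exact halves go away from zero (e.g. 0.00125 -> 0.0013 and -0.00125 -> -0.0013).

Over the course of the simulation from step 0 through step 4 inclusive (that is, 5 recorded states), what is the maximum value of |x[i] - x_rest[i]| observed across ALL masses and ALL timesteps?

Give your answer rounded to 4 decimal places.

Answer: 3.2500

Derivation:
Step 0: x=[4.0000 4.0000 10.0000] v=[0.0000 2.0000 0.0000]
Step 1: x=[2.0000 8.0000 8.5000] v=[-4.0000 8.0000 -3.0000]
Step 2: x=[2.0000 9.2500 8.2500] v=[0.0000 2.5000 -0.5000]
Step 3: x=[4.6250 6.3750 10.0000] v=[5.2500 -5.7500 3.5000]
Step 4: x=[5.8125 4.4375 11.4375] v=[2.3750 -3.8750 2.8750]
Max displacement = 3.2500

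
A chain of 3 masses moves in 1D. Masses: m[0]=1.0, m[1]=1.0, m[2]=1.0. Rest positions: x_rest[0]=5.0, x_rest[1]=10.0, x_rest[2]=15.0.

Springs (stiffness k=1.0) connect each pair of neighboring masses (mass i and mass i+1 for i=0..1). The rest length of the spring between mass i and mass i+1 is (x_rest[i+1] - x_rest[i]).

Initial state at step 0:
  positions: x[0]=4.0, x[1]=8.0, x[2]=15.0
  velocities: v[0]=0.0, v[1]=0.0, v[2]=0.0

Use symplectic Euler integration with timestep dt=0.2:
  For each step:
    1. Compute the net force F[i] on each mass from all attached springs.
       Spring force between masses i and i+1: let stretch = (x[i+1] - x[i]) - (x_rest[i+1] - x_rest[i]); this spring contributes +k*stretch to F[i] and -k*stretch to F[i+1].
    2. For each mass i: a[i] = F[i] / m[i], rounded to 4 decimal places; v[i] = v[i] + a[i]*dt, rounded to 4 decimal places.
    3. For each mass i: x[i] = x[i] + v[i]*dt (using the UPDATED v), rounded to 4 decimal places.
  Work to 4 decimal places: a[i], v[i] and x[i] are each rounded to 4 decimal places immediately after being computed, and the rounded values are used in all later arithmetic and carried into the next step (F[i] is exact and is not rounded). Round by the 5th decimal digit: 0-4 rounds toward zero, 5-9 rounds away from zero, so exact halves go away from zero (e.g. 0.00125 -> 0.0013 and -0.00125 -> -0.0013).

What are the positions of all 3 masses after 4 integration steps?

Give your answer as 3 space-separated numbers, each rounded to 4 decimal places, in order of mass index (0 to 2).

Step 0: x=[4.0000 8.0000 15.0000] v=[0.0000 0.0000 0.0000]
Step 1: x=[3.9600 8.1200 14.9200] v=[-0.2000 0.6000 -0.4000]
Step 2: x=[3.8864 8.3456 14.7680] v=[-0.3680 1.1280 -0.7600]
Step 3: x=[3.7912 8.6497 14.5591] v=[-0.4762 1.5206 -1.0445]
Step 4: x=[3.6903 8.9959 14.3138] v=[-0.5045 1.7308 -1.2264]

Answer: 3.6903 8.9959 14.3138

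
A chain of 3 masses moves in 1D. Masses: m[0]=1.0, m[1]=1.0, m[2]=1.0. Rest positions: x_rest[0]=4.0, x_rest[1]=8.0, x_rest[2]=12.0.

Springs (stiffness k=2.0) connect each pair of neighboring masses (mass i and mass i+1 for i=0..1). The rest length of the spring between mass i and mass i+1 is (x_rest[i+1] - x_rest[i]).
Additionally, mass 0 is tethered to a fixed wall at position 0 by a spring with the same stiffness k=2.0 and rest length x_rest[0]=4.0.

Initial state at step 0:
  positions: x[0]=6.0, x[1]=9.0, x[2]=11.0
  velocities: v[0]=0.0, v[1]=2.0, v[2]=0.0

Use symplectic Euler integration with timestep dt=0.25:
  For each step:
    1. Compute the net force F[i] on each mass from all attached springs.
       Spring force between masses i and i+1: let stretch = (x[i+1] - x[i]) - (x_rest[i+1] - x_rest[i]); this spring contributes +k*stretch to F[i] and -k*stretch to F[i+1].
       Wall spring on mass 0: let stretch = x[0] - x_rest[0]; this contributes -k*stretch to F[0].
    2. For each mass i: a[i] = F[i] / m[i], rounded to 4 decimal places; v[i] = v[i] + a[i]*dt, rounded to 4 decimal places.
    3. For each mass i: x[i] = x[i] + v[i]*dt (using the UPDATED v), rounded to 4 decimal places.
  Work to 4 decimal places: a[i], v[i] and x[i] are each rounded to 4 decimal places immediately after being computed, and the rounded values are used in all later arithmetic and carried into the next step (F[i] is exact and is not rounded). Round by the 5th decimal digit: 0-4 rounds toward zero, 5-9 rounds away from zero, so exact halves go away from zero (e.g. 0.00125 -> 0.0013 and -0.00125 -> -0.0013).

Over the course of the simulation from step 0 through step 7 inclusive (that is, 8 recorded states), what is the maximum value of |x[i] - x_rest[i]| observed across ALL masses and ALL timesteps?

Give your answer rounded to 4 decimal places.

Answer: 3.0019

Derivation:
Step 0: x=[6.0000 9.0000 11.0000] v=[0.0000 2.0000 0.0000]
Step 1: x=[5.6250 9.3750 11.2500] v=[-1.5000 1.5000 1.0000]
Step 2: x=[5.0156 9.5156 11.7656] v=[-2.4375 0.5625 2.0625]
Step 3: x=[4.3418 9.3750 12.5000] v=[-2.6953 -0.5625 2.9375]
Step 4: x=[3.7544 8.9959 13.3438] v=[-2.3496 -1.5166 3.3750]
Step 5: x=[3.3529 8.5051 14.1441] v=[-1.6061 -1.9634 3.2011]
Step 6: x=[3.1763 8.0751 14.7395] v=[-0.7065 -1.7200 2.3816]
Step 7: x=[3.2150 7.8658 15.0019] v=[0.1548 -0.8372 1.0494]
Max displacement = 3.0019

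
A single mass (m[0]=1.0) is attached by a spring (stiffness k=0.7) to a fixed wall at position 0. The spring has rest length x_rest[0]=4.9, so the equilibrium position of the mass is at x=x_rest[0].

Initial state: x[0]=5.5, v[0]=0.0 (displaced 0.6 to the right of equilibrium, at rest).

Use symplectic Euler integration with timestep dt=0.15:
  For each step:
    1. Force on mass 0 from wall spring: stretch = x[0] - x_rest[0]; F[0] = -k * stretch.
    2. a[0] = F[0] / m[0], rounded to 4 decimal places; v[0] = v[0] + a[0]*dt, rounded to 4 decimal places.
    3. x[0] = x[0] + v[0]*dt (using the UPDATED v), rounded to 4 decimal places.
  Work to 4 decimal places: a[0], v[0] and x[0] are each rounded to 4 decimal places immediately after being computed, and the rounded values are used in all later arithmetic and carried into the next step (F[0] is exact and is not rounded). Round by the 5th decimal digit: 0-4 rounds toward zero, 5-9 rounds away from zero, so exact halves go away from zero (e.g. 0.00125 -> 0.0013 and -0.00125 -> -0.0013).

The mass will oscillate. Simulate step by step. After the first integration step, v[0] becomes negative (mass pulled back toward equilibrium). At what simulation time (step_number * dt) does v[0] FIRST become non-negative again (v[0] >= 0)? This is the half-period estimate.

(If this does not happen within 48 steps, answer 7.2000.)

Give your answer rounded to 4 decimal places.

Answer: 3.9000

Derivation:
Step 0: x=[5.5000] v=[0.0000]
Step 1: x=[5.4906] v=[-0.0630]
Step 2: x=[5.4719] v=[-0.1250]
Step 3: x=[5.4442] v=[-0.1850]
Step 4: x=[5.4079] v=[-0.2421]
Step 5: x=[5.3636] v=[-0.2954]
Step 6: x=[5.3120] v=[-0.3441]
Step 7: x=[5.2539] v=[-0.3874]
Step 8: x=[5.1902] v=[-0.4246]
Step 9: x=[5.1219] v=[-0.4551]
Step 10: x=[5.0501] v=[-0.4784]
Step 11: x=[4.9760] v=[-0.4942]
Step 12: x=[4.9007] v=[-0.5022]
Step 13: x=[4.8254] v=[-0.5023]
Step 14: x=[4.7512] v=[-0.4945]
Step 15: x=[4.6794] v=[-0.4789]
Step 16: x=[4.6110] v=[-0.4557]
Step 17: x=[4.5472] v=[-0.4254]
Step 18: x=[4.4889] v=[-0.3884]
Step 19: x=[4.4371] v=[-0.3452]
Step 20: x=[4.3926] v=[-0.2966]
Step 21: x=[4.3561] v=[-0.2433]
Step 22: x=[4.3282] v=[-0.1862]
Step 23: x=[4.3093] v=[-0.1262]
Step 24: x=[4.2997] v=[-0.0642]
Step 25: x=[4.2995] v=[-0.0012]
Step 26: x=[4.3088] v=[0.0619]
First v>=0 after going negative at step 26, time=3.9000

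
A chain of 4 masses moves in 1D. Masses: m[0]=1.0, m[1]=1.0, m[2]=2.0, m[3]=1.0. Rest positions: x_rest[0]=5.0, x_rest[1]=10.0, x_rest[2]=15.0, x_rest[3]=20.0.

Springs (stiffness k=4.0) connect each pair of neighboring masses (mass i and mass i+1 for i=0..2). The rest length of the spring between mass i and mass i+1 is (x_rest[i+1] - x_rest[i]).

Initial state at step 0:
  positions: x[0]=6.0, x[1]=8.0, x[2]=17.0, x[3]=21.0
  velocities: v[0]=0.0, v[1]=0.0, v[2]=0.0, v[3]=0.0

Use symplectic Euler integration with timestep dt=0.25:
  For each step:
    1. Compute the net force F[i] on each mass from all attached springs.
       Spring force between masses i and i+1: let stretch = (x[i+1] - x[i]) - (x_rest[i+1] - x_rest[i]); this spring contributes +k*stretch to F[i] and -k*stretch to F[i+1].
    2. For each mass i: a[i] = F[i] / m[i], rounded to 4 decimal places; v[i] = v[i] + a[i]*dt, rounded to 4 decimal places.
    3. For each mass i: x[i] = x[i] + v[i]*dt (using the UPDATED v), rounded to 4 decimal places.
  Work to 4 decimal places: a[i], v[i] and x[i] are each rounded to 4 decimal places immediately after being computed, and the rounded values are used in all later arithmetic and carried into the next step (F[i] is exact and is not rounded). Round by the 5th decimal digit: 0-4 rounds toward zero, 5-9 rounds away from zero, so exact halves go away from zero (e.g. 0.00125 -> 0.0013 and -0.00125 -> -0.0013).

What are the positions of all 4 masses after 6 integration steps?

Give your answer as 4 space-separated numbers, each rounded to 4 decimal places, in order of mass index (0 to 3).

Step 0: x=[6.0000 8.0000 17.0000 21.0000] v=[0.0000 0.0000 0.0000 0.0000]
Step 1: x=[5.2500 9.7500 16.3750 21.2500] v=[-3.0000 7.0000 -2.5000 1.0000]
Step 2: x=[4.3750 12.0313 15.5313 21.5313] v=[-3.5000 9.1250 -3.3750 1.1250]
Step 3: x=[4.1641 13.2735 15.0001 21.5626] v=[-0.8437 4.9687 -2.1250 0.1250]
Step 4: x=[4.9805 12.6700 15.0734 21.2032] v=[3.2657 -2.4141 0.2930 -1.4375]
Step 5: x=[6.4693 10.7450 15.6125 20.5614] v=[5.9552 -7.7002 2.1562 -2.5673]
Step 6: x=[7.7770 8.9679 16.1617 19.9324] v=[5.2309 -7.1084 2.1969 -2.5162]

Answer: 7.7770 8.9679 16.1617 19.9324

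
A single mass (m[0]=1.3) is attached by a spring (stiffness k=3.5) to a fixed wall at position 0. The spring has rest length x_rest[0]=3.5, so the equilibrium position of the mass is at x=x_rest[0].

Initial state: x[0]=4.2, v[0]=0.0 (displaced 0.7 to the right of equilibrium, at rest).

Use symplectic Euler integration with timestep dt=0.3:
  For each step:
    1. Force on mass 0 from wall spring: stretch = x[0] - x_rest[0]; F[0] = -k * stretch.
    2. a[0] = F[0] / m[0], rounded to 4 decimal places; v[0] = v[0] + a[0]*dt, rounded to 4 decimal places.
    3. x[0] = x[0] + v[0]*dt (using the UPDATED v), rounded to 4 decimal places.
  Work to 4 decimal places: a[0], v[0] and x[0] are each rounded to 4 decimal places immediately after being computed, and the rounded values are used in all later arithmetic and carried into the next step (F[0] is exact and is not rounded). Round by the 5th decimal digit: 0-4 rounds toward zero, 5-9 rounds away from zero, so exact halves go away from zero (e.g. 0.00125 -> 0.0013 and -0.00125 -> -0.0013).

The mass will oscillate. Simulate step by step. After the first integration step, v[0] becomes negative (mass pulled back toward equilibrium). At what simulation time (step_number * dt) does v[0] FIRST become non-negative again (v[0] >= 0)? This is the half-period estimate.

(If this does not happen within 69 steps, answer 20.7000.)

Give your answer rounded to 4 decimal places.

Step 0: x=[4.2000] v=[0.0000]
Step 1: x=[4.0304] v=[-0.5654]
Step 2: x=[3.7323] v=[-0.9938]
Step 3: x=[3.3779] v=[-1.1814]
Step 4: x=[3.0531] v=[-1.0828]
Step 5: x=[2.8366] v=[-0.7218]
Step 6: x=[2.7808] v=[-0.1860]
Step 7: x=[2.8993] v=[0.3949]
First v>=0 after going negative at step 7, time=2.1000

Answer: 2.1000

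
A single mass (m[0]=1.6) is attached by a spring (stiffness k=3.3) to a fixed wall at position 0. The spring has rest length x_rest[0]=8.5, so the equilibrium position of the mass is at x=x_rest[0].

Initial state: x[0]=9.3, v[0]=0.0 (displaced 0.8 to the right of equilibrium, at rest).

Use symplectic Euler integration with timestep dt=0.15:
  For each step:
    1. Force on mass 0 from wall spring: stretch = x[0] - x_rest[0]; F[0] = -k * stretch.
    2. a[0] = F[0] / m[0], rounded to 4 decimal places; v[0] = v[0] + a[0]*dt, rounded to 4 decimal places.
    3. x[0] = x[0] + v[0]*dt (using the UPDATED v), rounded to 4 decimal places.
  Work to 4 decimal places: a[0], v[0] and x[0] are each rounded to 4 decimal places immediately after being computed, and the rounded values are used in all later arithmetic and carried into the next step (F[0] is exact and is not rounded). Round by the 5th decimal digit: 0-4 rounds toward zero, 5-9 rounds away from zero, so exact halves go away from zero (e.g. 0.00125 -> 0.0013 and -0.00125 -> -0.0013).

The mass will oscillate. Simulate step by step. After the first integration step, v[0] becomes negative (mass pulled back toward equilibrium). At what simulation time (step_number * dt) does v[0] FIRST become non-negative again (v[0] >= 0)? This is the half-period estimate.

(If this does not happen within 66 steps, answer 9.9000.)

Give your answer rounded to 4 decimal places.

Answer: 2.2500

Derivation:
Step 0: x=[9.3000] v=[0.0000]
Step 1: x=[9.2629] v=[-0.2475]
Step 2: x=[9.1904] v=[-0.4835]
Step 3: x=[9.0858] v=[-0.6971]
Step 4: x=[8.9541] v=[-0.8783]
Step 5: x=[8.8013] v=[-1.0188]
Step 6: x=[8.6345] v=[-1.1120]
Step 7: x=[8.4615] v=[-1.1536]
Step 8: x=[8.2902] v=[-1.1417]
Step 9: x=[8.1287] v=[-1.0768]
Step 10: x=[7.9844] v=[-0.9619]
Step 11: x=[7.8640] v=[-0.8024]
Step 12: x=[7.7732] v=[-0.6056]
Step 13: x=[7.7161] v=[-0.3808]
Step 14: x=[7.6954] v=[-0.1383]
Step 15: x=[7.7120] v=[0.1106]
First v>=0 after going negative at step 15, time=2.2500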